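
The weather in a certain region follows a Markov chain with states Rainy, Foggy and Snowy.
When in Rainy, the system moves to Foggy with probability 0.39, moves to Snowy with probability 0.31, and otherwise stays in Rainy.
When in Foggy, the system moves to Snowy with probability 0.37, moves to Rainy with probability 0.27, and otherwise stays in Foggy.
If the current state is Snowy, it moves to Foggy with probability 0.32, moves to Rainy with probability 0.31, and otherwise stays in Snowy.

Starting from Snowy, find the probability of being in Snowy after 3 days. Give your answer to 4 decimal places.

Propagate the distribution vector 3 days from Snowy.
After 0 days: (0.0000, 0.0000, 1.0000)
After 1 day: (0.3100, 0.3200, 0.3700)
After 2 days: (0.2941, 0.3545, 0.3514)
After 3 days: (0.2929, 0.3548, 0.3524)
P(in Snowy after 3 days) = 0.3524

0.3524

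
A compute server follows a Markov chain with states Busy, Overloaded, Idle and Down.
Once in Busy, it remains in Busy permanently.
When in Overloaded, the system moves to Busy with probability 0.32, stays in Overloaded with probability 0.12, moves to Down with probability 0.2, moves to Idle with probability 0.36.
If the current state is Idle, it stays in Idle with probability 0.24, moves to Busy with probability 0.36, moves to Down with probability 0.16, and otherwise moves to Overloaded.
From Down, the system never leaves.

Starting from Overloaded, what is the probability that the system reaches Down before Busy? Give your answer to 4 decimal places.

0.3599

Let h(s) be the probability of absorption at Down starting from transient state s. Then h(Down) = 1 and h(Busy) = 0. By first-step analysis:
h(Overloaded) = 0.32·0 + 0.12·h(Overloaded) + 0.36·h(Idle) + 0.2·1
h(Idle) = 0.36·0 + 0.24·h(Overloaded) + 0.24·h(Idle) + 0.16·1
Solving: h(Overloaded) = 0.3599, h(Idle) = 0.3242.
Starting from Overloaded, the probability is 0.3599.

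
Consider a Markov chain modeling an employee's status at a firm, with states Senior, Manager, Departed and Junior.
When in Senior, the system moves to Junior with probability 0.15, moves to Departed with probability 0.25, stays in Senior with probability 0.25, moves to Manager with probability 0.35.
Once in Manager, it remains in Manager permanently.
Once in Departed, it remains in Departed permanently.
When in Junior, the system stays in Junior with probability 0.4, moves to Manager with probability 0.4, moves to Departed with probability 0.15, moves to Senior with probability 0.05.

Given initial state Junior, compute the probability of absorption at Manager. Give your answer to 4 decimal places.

0.7175

Let h(s) be the probability of absorption at Manager starting from transient state s. Then h(Manager) = 1 and h(Departed) = 0. By first-step analysis:
h(Senior) = 0.25·h(Senior) + 0.35·1 + 0.25·0 + 0.15·h(Junior)
h(Junior) = 0.05·h(Senior) + 0.4·1 + 0.15·0 + 0.4·h(Junior)
Solving: h(Senior) = 0.6102, h(Junior) = 0.7175.
Starting from Junior, the probability is 0.7175.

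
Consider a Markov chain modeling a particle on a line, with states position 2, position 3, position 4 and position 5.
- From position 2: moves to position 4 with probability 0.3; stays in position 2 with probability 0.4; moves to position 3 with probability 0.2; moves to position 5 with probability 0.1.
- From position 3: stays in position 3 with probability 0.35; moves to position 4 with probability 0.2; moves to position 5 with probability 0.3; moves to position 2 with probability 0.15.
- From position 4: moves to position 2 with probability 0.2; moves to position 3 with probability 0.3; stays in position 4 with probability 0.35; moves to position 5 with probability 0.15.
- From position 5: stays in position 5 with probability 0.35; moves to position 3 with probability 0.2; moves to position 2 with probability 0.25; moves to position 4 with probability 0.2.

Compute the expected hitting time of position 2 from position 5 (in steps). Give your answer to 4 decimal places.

Let t(s) be the expected number of steps to first reach position 2 from state s, with t(position 2) = 0. Conditioning on the first step:
t(position 3) = 1 + 0.35·t(position 3) + 0.2·t(position 4) + 0.3·t(position 5)
t(position 4) = 1 + 0.3·t(position 3) + 0.35·t(position 4) + 0.15·t(position 5)
t(position 5) = 1 + 0.2·t(position 3) + 0.2·t(position 4) + 0.35·t(position 5)
Solving: t(position 3) = 5.2735, t(position 4) = 5.0612, t(position 5) = 4.7184.
Expected steps from position 5 to position 2: 4.7184.

4.7184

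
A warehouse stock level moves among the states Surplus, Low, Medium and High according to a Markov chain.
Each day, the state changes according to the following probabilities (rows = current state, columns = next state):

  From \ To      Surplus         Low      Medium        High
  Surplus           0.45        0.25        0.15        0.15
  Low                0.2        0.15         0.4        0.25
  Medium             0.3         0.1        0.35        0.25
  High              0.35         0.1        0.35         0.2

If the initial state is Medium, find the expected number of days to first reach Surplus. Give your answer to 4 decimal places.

Let t(s) be the expected number of days to first reach Surplus from state s, with t(Surplus) = 0. Conditioning on the first day:
t(Low) = 1 + 0.15·t(Low) + 0.4·t(Medium) + 0.25·t(High)
t(Medium) = 1 + 0.1·t(Low) + 0.35·t(Medium) + 0.25·t(High)
t(High) = 1 + 0.1·t(Low) + 0.35·t(Medium) + 0.2·t(High)
Solving: t(Low) = 3.6674, t(Medium) = 3.3181, t(High) = 3.1601.
Expected days from Medium to Surplus: 3.3181.

3.3181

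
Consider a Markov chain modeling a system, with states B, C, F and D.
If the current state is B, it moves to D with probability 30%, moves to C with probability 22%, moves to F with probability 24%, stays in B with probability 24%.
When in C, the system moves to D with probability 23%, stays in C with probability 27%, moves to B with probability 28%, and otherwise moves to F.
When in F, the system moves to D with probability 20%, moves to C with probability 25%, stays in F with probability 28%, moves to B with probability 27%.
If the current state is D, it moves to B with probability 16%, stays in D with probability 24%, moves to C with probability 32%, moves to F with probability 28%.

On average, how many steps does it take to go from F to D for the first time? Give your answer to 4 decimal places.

Let t(s) be the expected number of steps to first reach D from state s, with t(D) = 0. Conditioning on the first step:
t(B) = 1 + 0.24·t(B) + 0.22·t(C) + 0.24·t(F)
t(C) = 1 + 0.28·t(B) + 0.27·t(C) + 0.22·t(F)
t(F) = 1 + 0.27·t(B) + 0.25·t(C) + 0.28·t(F)
Solving: t(B) = 3.8648, t(C) = 4.1409, t(F) = 4.2760.
Expected steps from F to D: 4.2760.

4.2760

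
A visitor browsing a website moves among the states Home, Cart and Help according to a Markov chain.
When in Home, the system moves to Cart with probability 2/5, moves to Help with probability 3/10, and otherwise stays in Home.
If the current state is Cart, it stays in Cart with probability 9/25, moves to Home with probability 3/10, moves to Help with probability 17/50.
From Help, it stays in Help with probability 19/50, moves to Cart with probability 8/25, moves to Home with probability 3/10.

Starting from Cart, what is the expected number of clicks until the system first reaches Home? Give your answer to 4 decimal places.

3.3333

Let t(s) be the expected number of clicks to first reach Home from state s, with t(Home) = 0. Conditioning on the first click:
t(Cart) = 1 + 0.36·t(Cart) + 0.34·t(Help)
t(Help) = 1 + 0.32·t(Cart) + 0.38·t(Help)
Solving: t(Cart) = 3.3333, t(Help) = 3.3333.
Expected clicks from Cart to Home: 3.3333.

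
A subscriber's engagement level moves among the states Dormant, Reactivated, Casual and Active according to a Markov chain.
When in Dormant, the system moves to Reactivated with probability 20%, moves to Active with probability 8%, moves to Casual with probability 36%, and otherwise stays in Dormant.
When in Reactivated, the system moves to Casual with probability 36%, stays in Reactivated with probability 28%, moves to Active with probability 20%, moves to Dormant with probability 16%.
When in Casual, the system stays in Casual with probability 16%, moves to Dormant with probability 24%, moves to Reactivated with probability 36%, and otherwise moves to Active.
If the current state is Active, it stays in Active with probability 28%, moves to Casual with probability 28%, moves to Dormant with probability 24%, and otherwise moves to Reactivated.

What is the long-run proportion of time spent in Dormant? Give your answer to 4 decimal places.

Let the stationary distribution be π with π = πP and π_1 + π_2 + π_3 + π_4 = 1.
π_1 = 0.36·π_1 + 0.16·π_2 + 0.24·π_3 + 0.24·π_4
π_2 = 0.2·π_1 + 0.28·π_2 + 0.36·π_3 + 0.2·π_4
π_3 = 0.36·π_1 + 0.36·π_2 + 0.16·π_3 + 0.28·π_4
Solving with the normalization constraint gives π = (0.2484, 0.2673, 0.2868, 0.1975).
So the stationary probability of Dormant is 0.2484.

0.2484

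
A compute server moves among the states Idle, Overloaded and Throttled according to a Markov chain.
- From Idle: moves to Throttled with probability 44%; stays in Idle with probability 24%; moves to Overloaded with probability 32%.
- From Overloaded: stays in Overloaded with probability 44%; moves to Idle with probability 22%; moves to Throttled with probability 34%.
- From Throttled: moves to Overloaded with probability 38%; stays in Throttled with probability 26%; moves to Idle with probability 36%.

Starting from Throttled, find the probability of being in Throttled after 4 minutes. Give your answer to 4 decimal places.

0.3405

Propagate the distribution vector 4 minutes from Throttled.
After 0 minutes: (0.0000, 0.0000, 1.0000)
After 1 minute: (0.3600, 0.3800, 0.2600)
After 2 minutes: (0.2636, 0.3812, 0.3552)
After 3 minutes: (0.2750, 0.3871, 0.3379)
After 4 minutes: (0.2728, 0.3867, 0.3405)
P(in Throttled after 4 minutes) = 0.3405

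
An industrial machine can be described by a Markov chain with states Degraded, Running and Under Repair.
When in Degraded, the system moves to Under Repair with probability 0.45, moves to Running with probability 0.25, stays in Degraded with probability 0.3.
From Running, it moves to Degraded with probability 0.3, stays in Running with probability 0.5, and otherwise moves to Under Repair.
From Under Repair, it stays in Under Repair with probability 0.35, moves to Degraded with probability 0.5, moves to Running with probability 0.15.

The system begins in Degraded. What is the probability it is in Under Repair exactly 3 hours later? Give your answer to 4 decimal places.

0.3489

Propagate the distribution vector 3 hours from Degraded.
After 0 hours: (1.0000, 0.0000, 0.0000)
After 1 hour: (0.3000, 0.2500, 0.4500)
After 2 hours: (0.3900, 0.2675, 0.3425)
After 3 hours: (0.3685, 0.2826, 0.3489)
P(in Under Repair after 3 hours) = 0.3489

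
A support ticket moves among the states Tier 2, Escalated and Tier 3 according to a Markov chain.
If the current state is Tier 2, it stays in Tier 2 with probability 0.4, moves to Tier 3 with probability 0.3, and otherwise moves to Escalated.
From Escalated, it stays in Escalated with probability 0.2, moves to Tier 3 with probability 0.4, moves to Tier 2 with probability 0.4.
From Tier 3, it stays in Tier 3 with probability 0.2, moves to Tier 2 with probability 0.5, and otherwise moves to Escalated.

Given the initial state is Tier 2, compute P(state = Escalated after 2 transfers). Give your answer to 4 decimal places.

Sum over the intermediate state after 1 transfer:
P = P(Tier 2→Tier 2)·P(Tier 2→Escalated) + P(Tier 2→Escalated)·P(Escalated→Escalated) + P(Tier 2→Tier 3)·P(Tier 3→Escalated)
  = 0.4×0.3 + 0.3×0.2 + 0.3×0.3
  = 0.1200 + 0.0600 + 0.0900 = 0.2700

0.2700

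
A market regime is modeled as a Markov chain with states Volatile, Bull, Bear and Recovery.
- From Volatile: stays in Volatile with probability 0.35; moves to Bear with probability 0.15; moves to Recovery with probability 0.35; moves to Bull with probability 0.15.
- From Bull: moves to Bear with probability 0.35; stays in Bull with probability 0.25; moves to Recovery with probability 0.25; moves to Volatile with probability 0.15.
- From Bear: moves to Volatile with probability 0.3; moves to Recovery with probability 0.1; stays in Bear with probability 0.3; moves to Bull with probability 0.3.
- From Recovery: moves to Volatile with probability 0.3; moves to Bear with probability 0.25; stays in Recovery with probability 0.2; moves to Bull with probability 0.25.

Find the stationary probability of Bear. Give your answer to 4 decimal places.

0.2586

Let the stationary distribution be π with π = πP and π_1 + π_2 + π_3 + π_4 = 1.
π_1 = 0.35·π_1 + 0.15·π_2 + 0.3·π_3 + 0.3·π_4
π_2 = 0.15·π_1 + 0.25·π_2 + 0.3·π_3 + 0.25·π_4
π_3 = 0.15·π_1 + 0.35·π_2 + 0.3·π_3 + 0.25·π_4
Solving with the normalization constraint gives π = (0.2787, 0.2351, 0.2586, 0.2277).
So the stationary probability of Bear is 0.2586.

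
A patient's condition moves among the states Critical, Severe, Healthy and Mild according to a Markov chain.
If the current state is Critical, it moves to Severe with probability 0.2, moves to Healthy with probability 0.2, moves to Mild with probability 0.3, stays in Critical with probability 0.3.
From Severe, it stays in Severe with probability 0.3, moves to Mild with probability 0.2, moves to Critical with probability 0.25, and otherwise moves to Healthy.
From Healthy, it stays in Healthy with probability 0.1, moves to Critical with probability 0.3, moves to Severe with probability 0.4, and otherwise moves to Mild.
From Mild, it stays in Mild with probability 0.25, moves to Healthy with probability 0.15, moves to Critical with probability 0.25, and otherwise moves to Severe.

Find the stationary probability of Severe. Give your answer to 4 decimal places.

0.3031

Let the stationary distribution be π with π = πP and π_1 + π_2 + π_3 + π_4 = 1.
π_1 = 0.3·π_1 + 0.25·π_2 + 0.3·π_3 + 0.25·π_4
π_2 = 0.2·π_1 + 0.3·π_2 + 0.4·π_3 + 0.35·π_4
π_3 = 0.2·π_1 + 0.25·π_2 + 0.1·π_3 + 0.15·π_4
Solving with the normalization constraint gives π = (0.2729, 0.3031, 0.1847, 0.2393).
So the stationary probability of Severe is 0.3031.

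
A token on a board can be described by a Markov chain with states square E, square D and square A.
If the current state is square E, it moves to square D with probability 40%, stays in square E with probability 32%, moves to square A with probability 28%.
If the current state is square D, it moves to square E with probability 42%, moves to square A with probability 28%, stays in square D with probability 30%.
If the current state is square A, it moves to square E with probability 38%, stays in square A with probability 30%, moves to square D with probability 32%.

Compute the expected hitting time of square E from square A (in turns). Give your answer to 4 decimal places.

Let t(s) be the expected number of turns to first reach square E from state s, with t(square E) = 0. Conditioning on the first turn:
t(square D) = 1 + 0.3·t(square D) + 0.28·t(square A)
t(square A) = 1 + 0.32·t(square D) + 0.3·t(square A)
Solving: t(square D) = 2.4476, t(square A) = 2.5475.
Expected turns from square A to square E: 2.5475.

2.5475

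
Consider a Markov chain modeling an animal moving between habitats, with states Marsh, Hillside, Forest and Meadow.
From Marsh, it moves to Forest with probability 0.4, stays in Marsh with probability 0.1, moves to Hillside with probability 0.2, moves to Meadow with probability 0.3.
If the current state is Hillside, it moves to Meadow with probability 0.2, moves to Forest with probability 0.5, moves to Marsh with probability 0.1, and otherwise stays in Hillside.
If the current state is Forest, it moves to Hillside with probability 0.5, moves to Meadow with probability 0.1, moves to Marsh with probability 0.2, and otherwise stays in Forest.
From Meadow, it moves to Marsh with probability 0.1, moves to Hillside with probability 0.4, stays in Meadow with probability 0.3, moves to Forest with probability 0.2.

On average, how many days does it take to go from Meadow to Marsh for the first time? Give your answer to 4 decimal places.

Let t(s) be the expected number of days to first reach Marsh from state s, with t(Marsh) = 0. Conditioning on the first day:
t(Hillside) = 1 + 0.2·t(Hillside) + 0.5·t(Forest) + 0.2·t(Meadow)
t(Forest) = 1 + 0.5·t(Hillside) + 0.2·t(Forest) + 0.1·t(Meadow)
t(Meadow) = 1 + 0.4·t(Hillside) + 0.2·t(Forest) + 0.3·t(Meadow)
Solving: t(Hillside) = 7.4510, t(Forest) = 6.8627, t(Meadow) = 7.6471.
Expected days from Meadow to Marsh: 7.6471.

7.6471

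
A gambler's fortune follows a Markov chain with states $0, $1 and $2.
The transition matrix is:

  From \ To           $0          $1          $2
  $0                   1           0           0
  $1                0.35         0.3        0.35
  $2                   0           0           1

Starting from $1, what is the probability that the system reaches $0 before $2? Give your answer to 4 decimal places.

0.5000

Let h(s) be the probability of absorption at $0 starting from transient state s. Then h($0) = 1 and h($2) = 0. By first-step analysis:
h($1) = 0.35·1 + 0.3·h($1) + 0.35·0
Solving: h($1) = 0.5000.
Starting from $1, the probability is 0.5000.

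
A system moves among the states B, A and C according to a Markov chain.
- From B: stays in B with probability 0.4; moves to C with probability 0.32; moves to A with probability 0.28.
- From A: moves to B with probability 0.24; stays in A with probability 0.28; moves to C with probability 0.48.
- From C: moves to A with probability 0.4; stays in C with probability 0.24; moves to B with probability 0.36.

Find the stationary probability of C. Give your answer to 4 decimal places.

Let the stationary distribution be π with π = πP and π_1 + π_2 + π_3 = 1.
π_1 = 0.4·π_1 + 0.24·π_2 + 0.36·π_3
π_2 = 0.28·π_1 + 0.28·π_2 + 0.4·π_3
Solving with the normalization constraint gives π = (0.3348, 0.3213, 0.3439).
So the stationary probability of C is 0.3439.

0.3439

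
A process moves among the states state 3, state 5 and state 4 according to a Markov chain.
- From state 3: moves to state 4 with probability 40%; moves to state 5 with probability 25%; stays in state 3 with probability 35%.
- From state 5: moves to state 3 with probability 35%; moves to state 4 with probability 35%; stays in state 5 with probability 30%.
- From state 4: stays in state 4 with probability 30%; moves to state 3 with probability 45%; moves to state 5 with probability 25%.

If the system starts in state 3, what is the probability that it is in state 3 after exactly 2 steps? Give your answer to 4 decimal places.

Sum over the intermediate state after 1 step:
P = P(state 3→state 3)·P(state 3→state 3) + P(state 3→state 5)·P(state 5→state 3) + P(state 3→state 4)·P(state 4→state 3)
  = 0.35×0.35 + 0.25×0.35 + 0.4×0.45
  = 0.1225 + 0.0875 + 0.1800 = 0.3900

0.3900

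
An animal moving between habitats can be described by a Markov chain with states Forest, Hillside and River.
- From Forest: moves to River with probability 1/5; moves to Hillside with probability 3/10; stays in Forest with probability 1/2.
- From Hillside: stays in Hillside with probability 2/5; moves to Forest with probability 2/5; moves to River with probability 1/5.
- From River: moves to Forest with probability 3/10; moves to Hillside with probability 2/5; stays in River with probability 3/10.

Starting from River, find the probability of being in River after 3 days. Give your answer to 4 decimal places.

Propagate the distribution vector 3 days from River.
After 0 days: (0.0000, 0.0000, 1.0000)
After 1 day: (0.3000, 0.4000, 0.3000)
After 2 days: (0.4000, 0.3700, 0.2300)
After 3 days: (0.4170, 0.3600, 0.2230)
P(in River after 3 days) = 0.2230

0.2230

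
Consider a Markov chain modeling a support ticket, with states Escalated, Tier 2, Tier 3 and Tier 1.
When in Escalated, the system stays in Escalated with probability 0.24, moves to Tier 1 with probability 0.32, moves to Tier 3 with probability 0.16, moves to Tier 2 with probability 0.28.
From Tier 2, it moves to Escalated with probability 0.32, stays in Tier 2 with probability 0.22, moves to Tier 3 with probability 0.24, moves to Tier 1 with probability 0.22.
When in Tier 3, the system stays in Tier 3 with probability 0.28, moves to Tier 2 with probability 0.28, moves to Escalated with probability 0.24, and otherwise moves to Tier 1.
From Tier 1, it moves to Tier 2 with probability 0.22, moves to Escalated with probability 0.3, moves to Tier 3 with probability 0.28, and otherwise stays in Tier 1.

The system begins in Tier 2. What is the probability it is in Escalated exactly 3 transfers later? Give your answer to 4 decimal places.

0.2749

Propagate the distribution vector 3 transfers from Tier 2.
After 0 transfers: (0.0000, 1.0000, 0.0000, 0.0000)
After 1 transfer: (0.3200, 0.2200, 0.2400, 0.2200)
After 2 transfers: (0.2708, 0.2536, 0.2328, 0.2428)
After 3 transfers: (0.2749, 0.2502, 0.2374, 0.2376)
P(in Escalated after 3 transfers) = 0.2749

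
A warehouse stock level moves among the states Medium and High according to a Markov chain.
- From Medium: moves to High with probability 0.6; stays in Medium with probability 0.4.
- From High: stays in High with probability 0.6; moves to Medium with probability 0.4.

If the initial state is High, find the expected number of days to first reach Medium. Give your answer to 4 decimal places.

2.5000

Let t(s) be the expected number of days to first reach Medium from state s, with t(Medium) = 0. Conditioning on the first day:
t(High) = 1 + 0.6·t(High)
Solving: t(High) = 2.5000.
Expected days from High to Medium: 2.5000.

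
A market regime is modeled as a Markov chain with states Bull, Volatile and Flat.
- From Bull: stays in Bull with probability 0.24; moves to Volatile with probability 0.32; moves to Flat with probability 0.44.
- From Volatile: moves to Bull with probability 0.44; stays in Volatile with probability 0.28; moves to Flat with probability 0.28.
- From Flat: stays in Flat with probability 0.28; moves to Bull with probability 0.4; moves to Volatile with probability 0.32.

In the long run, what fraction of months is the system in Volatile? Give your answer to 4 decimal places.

Let the stationary distribution be π with π = πP and π_1 + π_2 + π_3 = 1.
π_1 = 0.24·π_1 + 0.44·π_2 + 0.4·π_3
π_2 = 0.32·π_1 + 0.28·π_2 + 0.32·π_3
Solving with the normalization constraint gives π = (0.3554, 0.3077, 0.3369).
So the stationary probability of Volatile is 0.3077.

0.3077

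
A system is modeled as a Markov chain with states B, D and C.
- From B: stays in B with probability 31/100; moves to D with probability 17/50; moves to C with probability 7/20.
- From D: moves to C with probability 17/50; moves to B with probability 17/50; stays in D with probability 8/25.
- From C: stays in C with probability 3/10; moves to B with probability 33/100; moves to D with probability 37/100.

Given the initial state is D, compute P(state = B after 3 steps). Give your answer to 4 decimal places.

0.3269

Propagate the distribution vector 3 steps from D.
After 0 steps: (0.0000, 1.0000, 0.0000)
After 1 step: (0.3400, 0.3200, 0.3400)
After 2 steps: (0.3264, 0.3438, 0.3298)
After 3 steps: (0.3269, 0.3430, 0.3301)
P(in B after 3 steps) = 0.3269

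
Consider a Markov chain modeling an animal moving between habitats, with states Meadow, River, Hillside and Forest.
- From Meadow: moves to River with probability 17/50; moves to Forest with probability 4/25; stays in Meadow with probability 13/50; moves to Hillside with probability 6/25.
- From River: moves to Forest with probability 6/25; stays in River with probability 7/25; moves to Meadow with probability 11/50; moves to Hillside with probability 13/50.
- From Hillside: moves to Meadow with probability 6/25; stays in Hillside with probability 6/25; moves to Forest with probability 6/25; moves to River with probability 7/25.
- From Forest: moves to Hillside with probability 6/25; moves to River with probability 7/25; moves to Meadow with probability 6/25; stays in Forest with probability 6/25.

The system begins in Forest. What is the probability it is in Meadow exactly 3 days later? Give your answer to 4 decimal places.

Propagate the distribution vector 3 days from Forest.
After 0 days: (0.0000, 0.0000, 0.0000, 1.0000)
After 1 day: (0.2400, 0.2800, 0.2400, 0.2400)
After 2 days: (0.2392, 0.2944, 0.2456, 0.2208)
After 3 days: (0.2389, 0.2944, 0.2459, 0.2209)
P(in Meadow after 3 days) = 0.2389

0.2389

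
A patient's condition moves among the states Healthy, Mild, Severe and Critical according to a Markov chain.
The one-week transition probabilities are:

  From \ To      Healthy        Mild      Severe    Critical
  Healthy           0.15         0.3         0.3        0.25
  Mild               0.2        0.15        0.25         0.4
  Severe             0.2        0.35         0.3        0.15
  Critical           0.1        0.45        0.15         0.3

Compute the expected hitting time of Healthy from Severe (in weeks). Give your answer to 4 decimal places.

Let t(s) be the expected number of weeks to first reach Healthy from state s, with t(Healthy) = 0. Conditioning on the first week:
t(Mild) = 1 + 0.15·t(Mild) + 0.25·t(Severe) + 0.4·t(Critical)
t(Severe) = 1 + 0.35·t(Mild) + 0.3·t(Severe) + 0.15·t(Critical)
t(Critical) = 1 + 0.45·t(Mild) + 0.15·t(Severe) + 0.3·t(Critical)
Solving: t(Mild) = 5.9216, t(Severe) = 5.7765, t(Critical) = 6.4731.
Expected weeks from Severe to Healthy: 5.7765.

5.7765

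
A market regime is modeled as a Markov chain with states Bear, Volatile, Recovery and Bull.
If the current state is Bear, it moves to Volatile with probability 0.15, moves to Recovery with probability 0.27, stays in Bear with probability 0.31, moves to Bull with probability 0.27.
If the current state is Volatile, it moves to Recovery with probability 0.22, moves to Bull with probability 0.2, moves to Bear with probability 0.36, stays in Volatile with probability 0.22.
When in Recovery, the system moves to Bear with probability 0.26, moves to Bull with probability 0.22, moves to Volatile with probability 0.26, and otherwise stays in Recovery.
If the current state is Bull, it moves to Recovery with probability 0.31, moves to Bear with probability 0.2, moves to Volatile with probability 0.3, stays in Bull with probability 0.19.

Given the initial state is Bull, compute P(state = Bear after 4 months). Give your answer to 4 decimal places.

0.2836

Propagate the distribution vector 4 months from Bull.
After 0 months: (0.0000, 0.0000, 0.0000, 1.0000)
After 1 month: (0.2000, 0.3000, 0.3100, 0.1900)
After 2 months: (0.2886, 0.2336, 0.2595, 0.2183)
After 3 months: (0.2847, 0.2276, 0.2645, 0.2232)
After 4 months: (0.2836, 0.2285, 0.2649, 0.2230)
P(in Bear after 4 months) = 0.2836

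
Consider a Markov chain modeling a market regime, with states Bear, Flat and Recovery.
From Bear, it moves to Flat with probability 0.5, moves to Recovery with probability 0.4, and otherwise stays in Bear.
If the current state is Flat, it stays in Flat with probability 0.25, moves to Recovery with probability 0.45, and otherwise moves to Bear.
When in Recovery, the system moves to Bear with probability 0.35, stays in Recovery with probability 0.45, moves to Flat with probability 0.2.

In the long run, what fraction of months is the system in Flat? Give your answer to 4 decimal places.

0.2952

Let the stationary distribution be π with π = πP and π_1 + π_2 + π_3 = 1.
π_1 = 0.1·π_1 + 0.3·π_2 + 0.35·π_3
π_2 = 0.5·π_1 + 0.25·π_2 + 0.2·π_3
Solving with the normalization constraint gives π = (0.2682, 0.2952, 0.4366).
So the stationary probability of Flat is 0.2952.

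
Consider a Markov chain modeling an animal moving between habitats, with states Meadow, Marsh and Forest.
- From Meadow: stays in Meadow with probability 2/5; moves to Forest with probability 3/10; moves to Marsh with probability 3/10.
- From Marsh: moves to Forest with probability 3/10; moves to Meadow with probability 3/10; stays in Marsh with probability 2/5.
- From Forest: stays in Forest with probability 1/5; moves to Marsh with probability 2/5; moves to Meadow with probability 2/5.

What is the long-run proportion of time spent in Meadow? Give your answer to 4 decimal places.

Let the stationary distribution be π with π = πP and π_1 + π_2 + π_3 = 1.
π_1 = 0.4·π_1 + 0.3·π_2 + 0.4·π_3
π_2 = 0.3·π_1 + 0.4·π_2 + 0.4·π_3
Solving with the normalization constraint gives π = (0.3636, 0.3636, 0.2727).
So the stationary probability of Meadow is 0.3636.

0.3636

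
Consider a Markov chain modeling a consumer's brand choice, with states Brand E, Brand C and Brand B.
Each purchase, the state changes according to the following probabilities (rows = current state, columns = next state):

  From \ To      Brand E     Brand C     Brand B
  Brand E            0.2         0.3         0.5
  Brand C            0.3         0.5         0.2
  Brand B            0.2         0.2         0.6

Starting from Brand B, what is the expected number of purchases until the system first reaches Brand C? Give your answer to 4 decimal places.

4.5455

Let t(s) be the expected number of purchases to first reach Brand C from state s, with t(Brand C) = 0. Conditioning on the first purchase:
t(Brand E) = 1 + 0.2·t(Brand E) + 0.5·t(Brand B)
t(Brand B) = 1 + 0.2·t(Brand E) + 0.6·t(Brand B)
Solving: t(Brand E) = 4.0909, t(Brand B) = 4.5455.
Expected purchases from Brand B to Brand C: 4.5455.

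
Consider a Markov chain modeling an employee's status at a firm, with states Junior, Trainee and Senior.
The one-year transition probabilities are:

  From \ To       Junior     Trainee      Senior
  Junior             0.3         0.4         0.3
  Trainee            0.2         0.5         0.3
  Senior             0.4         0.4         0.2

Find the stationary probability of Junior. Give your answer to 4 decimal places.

0.2828

Let the stationary distribution be π with π = πP and π_1 + π_2 + π_3 = 1.
π_1 = 0.3·π_1 + 0.2·π_2 + 0.4·π_3
π_2 = 0.4·π_1 + 0.5·π_2 + 0.4·π_3
Solving with the normalization constraint gives π = (0.2828, 0.4444, 0.2727).
So the stationary probability of Junior is 0.2828.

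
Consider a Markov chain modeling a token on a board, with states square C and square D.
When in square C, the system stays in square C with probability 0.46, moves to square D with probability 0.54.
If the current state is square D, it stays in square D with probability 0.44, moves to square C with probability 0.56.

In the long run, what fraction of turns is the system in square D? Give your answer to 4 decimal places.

Let the stationary distribution be π with π = πP and π_1 + π_2 = 1.
π_1 = 0.46·π_1 + 0.56·π_2
Solving with the normalization constraint gives π = (0.5091, 0.4909).
So the stationary probability of square D is 0.4909.

0.4909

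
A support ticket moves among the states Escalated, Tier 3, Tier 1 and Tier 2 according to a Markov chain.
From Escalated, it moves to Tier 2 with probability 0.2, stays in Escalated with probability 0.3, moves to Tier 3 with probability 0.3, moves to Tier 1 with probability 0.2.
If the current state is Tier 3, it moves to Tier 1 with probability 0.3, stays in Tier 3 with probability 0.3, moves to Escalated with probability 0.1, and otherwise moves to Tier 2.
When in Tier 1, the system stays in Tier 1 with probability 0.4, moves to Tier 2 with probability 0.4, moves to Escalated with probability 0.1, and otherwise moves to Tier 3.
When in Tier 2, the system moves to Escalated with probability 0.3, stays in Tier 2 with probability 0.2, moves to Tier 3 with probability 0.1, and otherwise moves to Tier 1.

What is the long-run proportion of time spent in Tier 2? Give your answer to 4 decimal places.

0.2861

Let the stationary distribution be π with π = πP and π_1 + π_2 + π_3 + π_4 = 1.
π_1 = 0.3·π_1 + 0.1·π_2 + 0.1·π_3 + 0.3·π_4
π_2 = 0.3·π_1 + 0.3·π_2 + 0.1·π_3 + 0.1·π_4
π_3 = 0.2·π_1 + 0.3·π_2 + 0.4·π_3 + 0.4·π_4
Solving with the normalization constraint gives π = (0.1965, 0.1741, 0.3433, 0.2861).
So the stationary probability of Tier 2 is 0.2861.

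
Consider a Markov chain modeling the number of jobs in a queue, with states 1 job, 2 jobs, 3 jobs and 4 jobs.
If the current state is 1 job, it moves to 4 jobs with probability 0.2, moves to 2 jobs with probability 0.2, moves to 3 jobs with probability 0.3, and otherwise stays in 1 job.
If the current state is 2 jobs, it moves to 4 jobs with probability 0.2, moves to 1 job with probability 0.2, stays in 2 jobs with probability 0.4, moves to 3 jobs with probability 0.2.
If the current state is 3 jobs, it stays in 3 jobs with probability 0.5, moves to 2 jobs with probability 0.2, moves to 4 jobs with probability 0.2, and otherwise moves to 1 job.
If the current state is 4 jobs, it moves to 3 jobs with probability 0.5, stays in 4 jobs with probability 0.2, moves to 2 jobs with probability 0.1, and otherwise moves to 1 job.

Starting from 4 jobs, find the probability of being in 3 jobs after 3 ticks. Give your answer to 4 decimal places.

0.4060

Propagate the distribution vector 3 ticks from 4 jobs.
After 0 ticks: (0.0000, 0.0000, 0.0000, 1.0000)
After 1 tick: (0.2000, 0.1000, 0.5000, 0.2000)
After 2 ticks: (0.1700, 0.2000, 0.4300, 0.2000)
After 3 ticks: (0.1740, 0.2200, 0.4060, 0.2000)
P(in 3 jobs after 3 ticks) = 0.4060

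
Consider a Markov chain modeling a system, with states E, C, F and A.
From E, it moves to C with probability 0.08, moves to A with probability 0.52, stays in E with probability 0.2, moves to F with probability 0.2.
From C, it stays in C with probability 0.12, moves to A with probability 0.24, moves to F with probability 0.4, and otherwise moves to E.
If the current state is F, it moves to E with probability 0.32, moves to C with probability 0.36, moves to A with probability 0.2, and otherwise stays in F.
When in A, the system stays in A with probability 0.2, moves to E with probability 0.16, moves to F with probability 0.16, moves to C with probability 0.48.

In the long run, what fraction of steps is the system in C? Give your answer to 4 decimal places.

Let the stationary distribution be π with π = πP and π_1 + π_2 + π_3 + π_4 = 1.
π_1 = 0.2·π_1 + 0.24·π_2 + 0.32·π_3 + 0.16·π_4
π_2 = 0.08·π_1 + 0.12·π_2 + 0.36·π_3 + 0.48·π_4
π_3 = 0.2·π_1 + 0.4·π_2 + 0.12·π_3 + 0.16·π_4
Solving with the normalization constraint gives π = (0.2262, 0.2666, 0.2241, 0.2831).
So the stationary probability of C is 0.2666.

0.2666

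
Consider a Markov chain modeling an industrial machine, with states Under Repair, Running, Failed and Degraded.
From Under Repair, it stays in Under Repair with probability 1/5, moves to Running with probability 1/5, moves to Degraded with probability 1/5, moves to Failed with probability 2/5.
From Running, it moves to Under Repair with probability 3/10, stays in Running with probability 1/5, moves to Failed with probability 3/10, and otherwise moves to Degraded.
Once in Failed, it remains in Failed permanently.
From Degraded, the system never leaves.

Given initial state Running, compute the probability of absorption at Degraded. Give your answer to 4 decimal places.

0.3793

Let h(s) be the probability of absorption at Degraded starting from transient state s. Then h(Degraded) = 1 and h(Failed) = 0. By first-step analysis:
h(Under Repair) = 0.2·h(Under Repair) + 0.2·h(Running) + 0.4·0 + 0.2·1
h(Running) = 0.3·h(Under Repair) + 0.2·h(Running) + 0.3·0 + 0.2·1
Solving: h(Under Repair) = 0.3448, h(Running) = 0.3793.
Starting from Running, the probability is 0.3793.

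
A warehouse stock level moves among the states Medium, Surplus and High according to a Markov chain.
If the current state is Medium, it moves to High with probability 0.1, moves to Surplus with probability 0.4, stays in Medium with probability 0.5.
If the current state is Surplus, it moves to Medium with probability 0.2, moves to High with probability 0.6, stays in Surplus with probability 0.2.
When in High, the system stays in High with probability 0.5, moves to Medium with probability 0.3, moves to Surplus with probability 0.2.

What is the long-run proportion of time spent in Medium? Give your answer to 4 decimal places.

Let the stationary distribution be π with π = πP and π_1 + π_2 + π_3 = 1.
π_1 = 0.5·π_1 + 0.2·π_2 + 0.3·π_3
π_2 = 0.4·π_1 + 0.2·π_2 + 0.2·π_3
Solving with the normalization constraint gives π = (0.3415, 0.2683, 0.3902).
So the stationary probability of Medium is 0.3415.

0.3415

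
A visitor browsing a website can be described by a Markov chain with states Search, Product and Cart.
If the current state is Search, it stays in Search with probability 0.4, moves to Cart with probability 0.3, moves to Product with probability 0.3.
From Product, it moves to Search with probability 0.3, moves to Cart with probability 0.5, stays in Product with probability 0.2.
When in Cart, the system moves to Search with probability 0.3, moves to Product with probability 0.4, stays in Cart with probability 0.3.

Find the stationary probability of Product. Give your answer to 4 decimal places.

Let the stationary distribution be π with π = πP and π_1 + π_2 + π_3 = 1.
π_1 = 0.4·π_1 + 0.3·π_2 + 0.3·π_3
π_2 = 0.3·π_1 + 0.2·π_2 + 0.4·π_3
Solving with the normalization constraint gives π = (0.3333, 0.3056, 0.3611).
So the stationary probability of Product is 0.3056.

0.3056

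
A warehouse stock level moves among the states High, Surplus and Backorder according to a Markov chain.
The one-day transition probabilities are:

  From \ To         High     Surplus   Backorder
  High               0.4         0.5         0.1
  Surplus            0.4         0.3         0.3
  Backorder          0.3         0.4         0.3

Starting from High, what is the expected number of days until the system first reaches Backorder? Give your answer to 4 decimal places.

Let t(s) be the expected number of days to first reach Backorder from state s, with t(Backorder) = 0. Conditioning on the first day:
t(High) = 1 + 0.4·t(High) + 0.5·t(Surplus)
t(Surplus) = 1 + 0.4·t(High) + 0.3·t(Surplus)
Solving: t(High) = 5.4545, t(Surplus) = 4.5455.
Expected days from High to Backorder: 5.4545.

5.4545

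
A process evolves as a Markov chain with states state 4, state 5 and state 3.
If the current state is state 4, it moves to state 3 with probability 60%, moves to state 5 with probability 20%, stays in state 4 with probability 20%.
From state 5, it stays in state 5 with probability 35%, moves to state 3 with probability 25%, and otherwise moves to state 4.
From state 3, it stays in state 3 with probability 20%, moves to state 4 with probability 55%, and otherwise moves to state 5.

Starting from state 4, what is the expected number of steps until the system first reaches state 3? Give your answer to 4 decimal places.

1.9318

Let t(s) be the expected number of steps to first reach state 3 from state s, with t(state 3) = 0. Conditioning on the first step:
t(state 4) = 1 + 0.2·t(state 4) + 0.2·t(state 5)
t(state 5) = 1 + 0.4·t(state 4) + 0.35·t(state 5)
Solving: t(state 4) = 1.9318, t(state 5) = 2.7273.
Expected steps from state 4 to state 3: 1.9318.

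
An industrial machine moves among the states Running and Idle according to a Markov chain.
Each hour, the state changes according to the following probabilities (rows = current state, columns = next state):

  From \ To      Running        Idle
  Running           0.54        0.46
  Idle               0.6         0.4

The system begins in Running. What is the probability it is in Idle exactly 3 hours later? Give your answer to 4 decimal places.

0.4341

Propagate the distribution vector 3 hours from Running.
After 0 hours: (1.0000, 0.0000)
After 1 hour: (0.5400, 0.4600)
After 2 hours: (0.5676, 0.4324)
After 3 hours: (0.5659, 0.4341)
P(in Idle after 3 hours) = 0.4341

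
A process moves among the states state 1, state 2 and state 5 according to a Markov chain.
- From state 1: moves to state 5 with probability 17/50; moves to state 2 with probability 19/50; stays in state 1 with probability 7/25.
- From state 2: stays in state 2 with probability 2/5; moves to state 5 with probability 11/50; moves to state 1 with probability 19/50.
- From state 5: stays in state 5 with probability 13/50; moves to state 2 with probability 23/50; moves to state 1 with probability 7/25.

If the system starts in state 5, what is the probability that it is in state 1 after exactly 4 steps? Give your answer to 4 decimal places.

Propagate the distribution vector 4 steps from state 5.
After 0 steps: (0.0000, 0.0000, 1.0000)
After 1 step: (0.2800, 0.4600, 0.2600)
After 2 steps: (0.3260, 0.4100, 0.2640)
After 3 steps: (0.3210, 0.4093, 0.2697)
After 4 steps: (0.3209, 0.4098, 0.2693)
P(in state 1 after 4 steps) = 0.3209

0.3209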